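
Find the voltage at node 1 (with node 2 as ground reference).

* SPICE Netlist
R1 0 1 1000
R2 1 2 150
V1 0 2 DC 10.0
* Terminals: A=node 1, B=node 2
Nodal analysis, taking node 2 as the 0 V reference.
Source V1 fixes V_0 = 10 V.
KCL at each unknown node (sum of currents leaving = 0; resistances in Ω):
  Node 1: (V_1 - 10)/1000 + (V_1 - 0)/150 = 0
Collecting terms: 0.007667 × V_1 = 0.01  =>  V_1 = 1.304 V
The requested potential is V_1 = 1.304 V.

Final answer: V_1 = 1.304 V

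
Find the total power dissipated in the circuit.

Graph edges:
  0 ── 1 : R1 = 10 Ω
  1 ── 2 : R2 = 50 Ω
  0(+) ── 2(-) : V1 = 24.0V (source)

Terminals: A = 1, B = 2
Nodal analysis, taking node 2 as the 0 V reference.
Source V1 fixes V_0 = 24 V.
KCL at each unknown node (sum of currents leaving = 0; resistances in Ω):
  Node 1: (V_1 - 24)/10 + (V_1 - 0)/50 = 0
Collecting terms: 0.12 × V_1 = 2.4  =>  V_1 = 20 V
Power in each resistor, P = (ΔV)²/R:
  P_R1 = (24 - 20)²/10 = 1.6 W
  P_R2 = (20 - 0)²/50 = 8 W
P_total = P_R1 + P_R2 = 9.6 W

Final answer: 9.6 W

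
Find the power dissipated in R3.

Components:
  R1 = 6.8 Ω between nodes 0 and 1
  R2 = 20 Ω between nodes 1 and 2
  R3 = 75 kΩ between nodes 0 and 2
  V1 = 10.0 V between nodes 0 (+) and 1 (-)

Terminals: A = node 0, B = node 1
Nodal analysis, taking node 1 as the 0 V reference.
Source V1 fixes V_0 = 10 V.
KCL at each unknown node (sum of currents leaving = 0; resistances in Ω):
  Node 2: (V_2 - 0)/20 + (V_2 - 10)/75000 = 0
Collecting terms: 0.05001 × V_2 = 0.0001333  =>  V_2 = 0.002666 V
I_R3 = (V_0 - V_2)/R3 = (10 - 0.002666)/75000 = 0.0001333 A
P_R3 = I_R3² × R3 = (0.0001333)² × 75000 = 0.001333 W

Final answer: 0.001333 W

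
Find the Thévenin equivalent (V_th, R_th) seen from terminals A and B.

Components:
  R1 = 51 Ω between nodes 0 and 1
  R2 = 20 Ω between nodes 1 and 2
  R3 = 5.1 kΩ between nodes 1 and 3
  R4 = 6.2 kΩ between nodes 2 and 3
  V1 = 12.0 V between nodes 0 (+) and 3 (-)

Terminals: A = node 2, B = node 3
Step 1 — V_th is the open-circuit voltage V_A - V_B (nothing connected across the terminals).
Nodal analysis, taking node 3 as the 0 V reference.
Source V1 fixes V_0 = 12 V.
KCL at each unknown node (sum of currents leaving = 0; resistances in Ω):
  Node 1: (V_1 - 12)/51 + (V_1 - V_2)/20 + (V_1 - 0)/5100 = 0
  Node 2: (V_2 - V_1)/20 + (V_2 - 0)/6200 = 0
Collecting terms (coefficients in siemens):
  0.0698·V_1 - 0.05·V_2 = 0.2353
  0.05016·V_2 - 0.05·V_1 = 0
Determinant D = (0.0698)(0.05016) - (-0.05)(-0.05) = 0.001001
V_1 = [(0.2353)(0.05016) - (-0.05)(0)]/D = 11.79 V
V_2 = [(0.0698)(0) - (0.2353)(-0.05)]/D = 11.75 V
V_th = V_2 - V_3 = 11.75 - 0 = 11.75 V
Step 2 — R_th: zero the source — replace V1 by a short circuit (node 3 merges into node 0) — and find the resistance seen between A (node 2) and B (node 0).
Reduce the network between node 2 (A) and node 0 (B) by series/parallel combination:
  Rp1 = R1 ‖ R3 (parallel, both between nodes 0 and 1) = 1/(1/51 + 1/5100) = 50.5 Ω
  Rs1 = R2 + Rp1 (series, joined only at node 1) = 20 + 50.5 = 70.5 Ω
  Rp2 = R4 ‖ Rs1 (parallel, both between nodes 0 and 2) = 1/(1/6200 + 1/70.5) = 69.7 Ω
R_th = 69.7 Ω

Final answer: V_th = 11.75 V, R_th = 69.7 Ω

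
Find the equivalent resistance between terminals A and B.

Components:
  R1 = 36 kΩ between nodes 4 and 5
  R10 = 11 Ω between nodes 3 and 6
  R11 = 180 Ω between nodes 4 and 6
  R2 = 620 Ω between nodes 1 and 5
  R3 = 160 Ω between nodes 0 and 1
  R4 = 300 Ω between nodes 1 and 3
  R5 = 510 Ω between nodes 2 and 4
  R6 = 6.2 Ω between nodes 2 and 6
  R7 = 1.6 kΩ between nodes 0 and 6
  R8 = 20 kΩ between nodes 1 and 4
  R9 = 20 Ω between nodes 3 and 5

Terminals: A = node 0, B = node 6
The network is not a plain series/parallel combination. Inject a 1 A test current into terminal A (node 0) and return it from terminal B (node 6); then R_eq = V_A / (1 A).
Nodal analysis, taking node 6 as the 0 V reference.
Current source I_test pushes 1 A into node 0 and draws it out of node 6.
KCL at each unknown node (sum of currents leaving = 0; resistances in Ω):
  Node 0: (V_0 - V_1)/160 + (V_0 - 0)/1600 - 1 = 0
  Node 1: (V_1 - V_0)/160 + (V_1 - V_5)/620 + (V_1 - V_3)/300 + (V_1 - V_4)/20000 = 0
  Node 2: (V_2 - V_4)/510 + (V_2 - 0)/6.2 = 0
  Node 3: (V_3 - V_1)/300 + (V_3 - V_5)/20 + (V_3 - 0)/11 = 0
  Node 4: (V_4 - V_1)/20000 + (V_4 - V_2)/510 + (V_4 - V_5)/36000 + (V_4 - 0)/180 = 0
  Node 5: (V_5 - V_1)/620 + (V_5 - V_3)/20 + (V_5 - V_4)/36000 = 0
Collecting terms (coefficients in siemens):
  0.006875·V_0 - 0.00625·V_1 = 1
  0.01125·V_1 - 0.00625·V_0 - 0.003333·V_3 - 0.00005·V_4 - 0.001613·V_5 = 0
  0.1633·V_2 - 0.001961·V_4 = 0
  0.1442·V_3 - 0.003333·V_1 - 0.05·V_5 = 0
  0.007594·V_4 - 0.00005·V_1 - 0.001961·V_2 - 0.00002778·V_5 = 0
  0.05164·V_5 - 0.001613·V_1 - 0.05·V_3 - 0.00002778·V_4 = 0
Solving these 6 simultaneous equations (Gaussian elimination) gives:
  V_0 = 302.5 V, V_1 = 172.7 V, V_2 = 0.01431 V, V_3 = 8.822 V
  V_4 = 1.192 V, V_5 = 13.94 V
R_eq = V_0 / 1 A = 302.5 Ω

Final answer: 302.5 Ω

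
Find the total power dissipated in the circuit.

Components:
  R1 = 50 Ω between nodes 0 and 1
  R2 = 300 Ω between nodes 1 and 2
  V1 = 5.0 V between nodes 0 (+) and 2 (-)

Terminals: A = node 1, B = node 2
Nodal analysis, taking node 2 as the 0 V reference.
Source V1 fixes V_0 = 5 V.
KCL at each unknown node (sum of currents leaving = 0; resistances in Ω):
  Node 1: (V_1 - 5)/50 + (V_1 - 0)/300 = 0
Collecting terms: 0.02333 × V_1 = 0.1  =>  V_1 = 4.286 V
Power in each resistor, P = (ΔV)²/R:
  P_R1 = (5 - 4.286)²/50 = 0.0102 W
  P_R2 = (4.286 - 0)²/300 = 0.06122 W
P_total = P_R1 + P_R2 = 0.07143 W

Final answer: 0.07143 W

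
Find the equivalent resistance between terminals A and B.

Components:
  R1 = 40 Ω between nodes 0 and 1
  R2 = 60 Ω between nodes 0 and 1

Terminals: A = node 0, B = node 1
Reduce the network between node 0 (A) and node 1 (B) by series/parallel combination:
  Rp1 = R1 ‖ R2 (parallel, both between nodes 0 and 1) = 1/(1/40 + 1/60) = 24 Ω
R_eq = 24 Ω

Final answer: 24 Ω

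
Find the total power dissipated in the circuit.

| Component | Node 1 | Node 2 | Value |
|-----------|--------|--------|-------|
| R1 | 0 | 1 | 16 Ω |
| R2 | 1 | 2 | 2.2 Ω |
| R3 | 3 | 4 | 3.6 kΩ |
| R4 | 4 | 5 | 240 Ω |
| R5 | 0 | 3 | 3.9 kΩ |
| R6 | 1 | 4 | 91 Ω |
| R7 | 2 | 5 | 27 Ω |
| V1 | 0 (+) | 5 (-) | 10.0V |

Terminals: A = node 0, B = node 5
Nodal analysis, taking node 5 as the 0 V reference.
Source V1 fixes V_0 = 10 V.
KCL at each unknown node (sum of currents leaving = 0; resistances in Ω):
  Node 1: (V_1 - 10)/16 + (V_1 - V_2)/2.2 + (V_1 - V_4)/91 = 0
  Node 2: (V_2 - V_1)/2.2 + (V_2 - 0)/27 = 0
  Node 3: (V_3 - V_4)/3600 + (V_3 - 10)/3900 = 0
  Node 4: (V_4 - V_3)/3600 + (V_4 - 0)/240 + (V_4 - V_1)/91 = 0
Collecting terms (coefficients in siemens):
  0.528·V_1 - 0.4545·V_2 - 0.01099·V_4 = 0.625
  0.4916·V_2 - 0.4545·V_1 = 0
  0.0005342·V_3 - 0.0002778·V_4 = 0.002564
  0.01543·V_4 - 0.01099·V_1 - 0.0002778·V_3 = 0
Solving these 4 simultaneous equations (Gaussian elimination) gives:
  V_1 = 6.27 V, V_2 = 5.797 V, V_3 = 7.189 V, V_4 = 4.594 V
Power in each resistor, P = (ΔV)²/R:
  P_R1 = (10 - 6.27)²/16 = 0.8697 W
  P_R2 = (6.27 - 5.797)²/2.2 = 0.1014 W
  P_R3 = (7.189 - 4.594)²/3600 = 0.001871 W
  P_R4 = (4.594 - 0)²/240 = 0.08792 W
  P_R5 = (10 - 7.189)²/3900 = 0.002027 W
  P_R6 = (6.27 - 4.594)²/91 = 0.03087 W
  P_R7 = (5.797 - 0)²/27 = 1.245 W
P_total = P_R1 + P_R2 + P_R3 + P_R4 + P_R5 + P_R6 + P_R7 = 2.339 W

Final answer: 2.339 W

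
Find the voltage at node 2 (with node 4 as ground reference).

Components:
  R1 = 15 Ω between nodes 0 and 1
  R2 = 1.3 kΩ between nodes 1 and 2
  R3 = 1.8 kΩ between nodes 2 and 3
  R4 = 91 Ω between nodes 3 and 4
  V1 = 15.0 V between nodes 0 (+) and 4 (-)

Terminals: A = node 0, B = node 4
Nodal analysis, taking node 4 as the 0 V reference.
Source V1 fixes V_0 = 15 V.
KCL at each unknown node (sum of currents leaving = 0; resistances in Ω):
  Node 1: (V_1 - 15)/15 + (V_1 - V_2)/1300 = 0
  Node 2: (V_2 - V_1)/1300 + (V_2 - V_3)/1800 = 0
  Node 3: (V_3 - V_2)/1800 + (V_3 - 0)/91 = 0
Collecting terms (coefficients in siemens):
  0.06744·V_1 - 0.0007692·V_2 = 1
  0.001325·V_2 - 0.0007692·V_1 - 0.0005556·V_3 = 0
  0.01154·V_3 - 0.0005556·V_2 = 0
Solving these 3 simultaneous equations (Gaussian elimination) gives:
  V_1 = 14.93 V, V_2 = 8.847 V, V_3 = 0.4258 V
The requested potential is V_2 = 8.847 V.

Final answer: V_2 = 8.847 V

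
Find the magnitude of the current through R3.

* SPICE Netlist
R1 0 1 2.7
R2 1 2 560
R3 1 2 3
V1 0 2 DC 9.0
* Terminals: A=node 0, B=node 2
Nodal analysis, taking node 2 as the 0 V reference.
Source V1 fixes V_0 = 9 V.
KCL at each unknown node (sum of currents leaving = 0; resistances in Ω):
  Node 1: (V_1 - 9)/2.7 + (V_1 - 0)/560 + (V_1 - 0)/3 = 0
Collecting terms: 0.7055 × V_1 = 3.333  =>  V_1 = 4.725 V
I_R3 = (V_1 - V_2)/R3 = (4.725 - 0)/3 = 1.575 A
|I_R3| = 1.575 A

Final answer: |I_R3| = 1.575 A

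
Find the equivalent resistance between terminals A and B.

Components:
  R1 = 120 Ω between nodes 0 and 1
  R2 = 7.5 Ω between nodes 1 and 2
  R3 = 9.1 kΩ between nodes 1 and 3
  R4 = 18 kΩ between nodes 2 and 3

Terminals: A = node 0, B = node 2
Reduce the network between node 0 (A) and node 2 (B) by series/parallel combination:
  Rs1 = R3 + R4 (series, joined only at node 3) = 9100 + 18000 = 27100 Ω
  Rp1 = R2 ‖ Rs1 (parallel, both between nodes 1 and 2) = 1/(1/7.5 + 1/27100) = 7.498 Ω
  Rs2 = R1 + Rp1 (series, joined only at node 1) = 120 + 7.498 = 127.5 Ω
R_eq = 127.5 Ω

Final answer: 127.5 Ω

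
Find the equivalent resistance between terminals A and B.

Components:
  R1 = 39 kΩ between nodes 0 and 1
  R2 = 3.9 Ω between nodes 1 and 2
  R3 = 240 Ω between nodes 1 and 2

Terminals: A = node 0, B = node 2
Reduce the network between node 0 (A) and node 2 (B) by series/parallel combination:
  Rp1 = R2 ‖ R3 (parallel, both between nodes 1 and 2) = 1/(1/3.9 + 1/240) = 3.838 Ω
  Rs1 = R1 + Rp1 (series, joined only at node 1) = 39000 + 3.838 = 39000 Ω
R_eq = 39 kΩ

Final answer: 39 kΩ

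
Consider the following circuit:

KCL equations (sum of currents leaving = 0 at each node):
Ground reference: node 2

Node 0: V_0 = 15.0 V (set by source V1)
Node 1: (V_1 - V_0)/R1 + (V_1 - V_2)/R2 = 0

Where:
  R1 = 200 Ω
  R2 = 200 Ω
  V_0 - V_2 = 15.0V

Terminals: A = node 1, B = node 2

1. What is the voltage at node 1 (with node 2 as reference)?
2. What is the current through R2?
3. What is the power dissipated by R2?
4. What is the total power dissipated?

Nodal analysis, taking node 2 as the 0 V reference.
Source V1 fixes V_0 = 15 V.
KCL at each unknown node (sum of currents leaving = 0; resistances in Ω):
  Node 1: (V_1 - 15)/200 + (V_1 - 0)/200 = 0
Collecting terms: 0.01 × V_1 = 0.075  =>  V_1 = 7.5 V
Part 1:
  Read off the nodal solution: V_1 = 7.5 V
Part 2:
  I_R2 = (V_1 - V_2)/R2 = (7.5 - 0)/200 = 0.0375 A
  Magnitude: I_R2 = 0.0375 A
Part 3:
  I_R2 = (V_1 - V_2)/R2 = (7.5 - 0)/200 = 0.0375 A
  P_R2 = I_R2² × R2 = (0.0375)² × 200 = 0.2812 W
Part 4:
  Power in each resistor, P = (ΔV)²/R:
    P_R1 = (15 - 7.5)²/200 = 0.2812 W
    P_R2 = (7.5 - 0)²/200 = 0.2812 W
  P_total = P_R1 + P_R2 = 0.5625 W

Final answers:
1. V_1 = 7.5 V
2. I_R2 = 0.0375 A
3. P_R2 = 0.2812 W
4. P_total = 0.5625 W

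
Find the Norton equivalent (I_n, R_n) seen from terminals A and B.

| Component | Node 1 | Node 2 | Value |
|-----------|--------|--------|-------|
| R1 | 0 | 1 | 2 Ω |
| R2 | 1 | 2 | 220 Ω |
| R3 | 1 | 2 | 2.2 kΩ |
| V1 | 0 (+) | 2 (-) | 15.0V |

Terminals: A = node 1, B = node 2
Find the Thévenin equivalent first; then I_n = V_th/R_th and R_n = R_th.
Step 1 — V_th is the open-circuit voltage V_A - V_B (nothing connected across the terminals).
Nodal analysis, taking node 2 as the 0 V reference.
Source V1 fixes V_0 = 15 V.
KCL at each unknown node (sum of currents leaving = 0; resistances in Ω):
  Node 1: (V_1 - 15)/2 + (V_1 - 0)/220 + (V_1 - 0)/2200 = 0
Collecting terms: 0.505 × V_1 = 7.5  =>  V_1 = 14.85 V
V_th = V_1 - V_2 = 14.85 - 0 = 14.85 V
Step 2 — R_th: zero the source — replace V1 by a short circuit (node 2 merges into node 0) — and find the resistance seen between A (node 1) and B (node 0).
Reduce the network between node 1 (A) and node 0 (B) by series/parallel combination:
  Rp1 = R1 ‖ R2 ‖ R3 (parallel, all between nodes 0 and 1) = 1/(1/2 + 1/220 + 1/2200) = 1.98 Ω
R_th = 1.98 Ω
I_n = V_th/R_th = 14.85/1.98 = 7.5 A, and R_n = R_th = 1.98 Ω

Final answer: I_n = 7.5 A, R_n = 1.98 Ω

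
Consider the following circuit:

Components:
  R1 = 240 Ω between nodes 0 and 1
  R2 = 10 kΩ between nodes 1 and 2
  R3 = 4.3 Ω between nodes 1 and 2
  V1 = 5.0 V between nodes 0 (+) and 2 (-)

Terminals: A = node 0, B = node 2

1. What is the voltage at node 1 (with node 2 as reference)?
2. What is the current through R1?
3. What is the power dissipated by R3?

Nodal analysis, taking node 2 as the 0 V reference.
Source V1 fixes V_0 = 5 V.
KCL at each unknown node (sum of currents leaving = 0; resistances in Ω):
  Node 1: (V_1 - 5)/240 + (V_1 - 0)/10000 + (V_1 - 0)/4.3 = 0
Collecting terms: 0.2368 × V_1 = 0.02083  =>  V_1 = 0.08797 V
Part 1:
  Read off the nodal solution: V_1 = 0.08797 V
Part 2:
  I_R1 = (V_0 - V_1)/R1 = (5 - 0.08797)/240 = 0.02047 A
  Magnitude: I_R1 = 0.02047 A
Part 3:
  I_R3 = (V_1 - V_2)/R3 = (0.08797 - 0)/4.3 = 0.02046 A
  P_R3 = I_R3² × R3 = (0.02046)² × 4.3 = 0.0018 W

Final answers:
1. V_1 = 0.08797 V
2. I_R1 = 0.02047 A
3. P_R3 = 0.0018 W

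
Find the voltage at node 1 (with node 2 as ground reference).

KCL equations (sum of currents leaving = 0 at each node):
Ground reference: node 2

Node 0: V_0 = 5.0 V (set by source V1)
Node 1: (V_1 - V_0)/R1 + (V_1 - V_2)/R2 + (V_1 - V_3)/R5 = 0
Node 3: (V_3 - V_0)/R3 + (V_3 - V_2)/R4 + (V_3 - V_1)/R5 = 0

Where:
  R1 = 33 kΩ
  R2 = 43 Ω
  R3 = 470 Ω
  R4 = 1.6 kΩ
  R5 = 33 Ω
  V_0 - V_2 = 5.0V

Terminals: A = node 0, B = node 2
Nodal analysis, taking node 2 as the 0 V reference.
Source V1 fixes V_0 = 5 V.
KCL at each unknown node (sum of currents leaving = 0; resistances in Ω):
  Node 1: (V_1 - 5)/33000 + (V_1 - 0)/43 + (V_1 - V_3)/33 = 0
  Node 3: (V_3 - 5)/470 + (V_3 - 0)/1600 + (V_3 - V_1)/33 = 0
Collecting terms (coefficients in siemens):
  0.05359·V_1 - 0.0303·V_3 = 0.0001515
  0.03306·V_3 - 0.0303·V_1 = 0.01064
Determinant D = (0.05359)(0.03306) - (-0.0303)(-0.0303) = 0.0008532
V_1 = [(0.0001515)(0.03306) - (-0.0303)(0.01064)]/D = 0.3837 V
V_3 = [(0.05359)(0.01064) - (0.0001515)(-0.0303)]/D = 0.6736 V
The requested potential is V_1 = 0.3837 V.

Final answer: V_1 = 0.3837 V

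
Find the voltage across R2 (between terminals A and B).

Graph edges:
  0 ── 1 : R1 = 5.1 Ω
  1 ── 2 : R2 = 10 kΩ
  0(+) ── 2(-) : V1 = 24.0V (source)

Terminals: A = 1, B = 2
R1 and R2 are in series across V1 (node 0 → node 1 → node 2), and the output A–B is taken across R2, so this is a voltage divider.
Series current: I = V1/(R1 + R2) = 24/(5.1 + 10000) = 24/10010 = 0.002399 A
V_R2 = I × R2 = V1 × R2/(R1 + R2) = 24 × 10000/10010 = 23.99 V

Final answer: 23.99 V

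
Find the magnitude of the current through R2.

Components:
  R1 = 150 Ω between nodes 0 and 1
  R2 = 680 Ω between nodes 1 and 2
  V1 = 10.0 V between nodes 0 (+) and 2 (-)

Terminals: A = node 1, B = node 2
Nodal analysis, taking node 2 as the 0 V reference.
Source V1 fixes V_0 = 10 V.
KCL at each unknown node (sum of currents leaving = 0; resistances in Ω):
  Node 1: (V_1 - 10)/150 + (V_1 - 0)/680 = 0
Collecting terms: 0.008137 × V_1 = 0.06667  =>  V_1 = 8.193 V
I_R2 = (V_1 - V_2)/R2 = (8.193 - 0)/680 = 0.01205 A
|I_R2| = 0.01205 A

Final answer: |I_R2| = 0.01205 A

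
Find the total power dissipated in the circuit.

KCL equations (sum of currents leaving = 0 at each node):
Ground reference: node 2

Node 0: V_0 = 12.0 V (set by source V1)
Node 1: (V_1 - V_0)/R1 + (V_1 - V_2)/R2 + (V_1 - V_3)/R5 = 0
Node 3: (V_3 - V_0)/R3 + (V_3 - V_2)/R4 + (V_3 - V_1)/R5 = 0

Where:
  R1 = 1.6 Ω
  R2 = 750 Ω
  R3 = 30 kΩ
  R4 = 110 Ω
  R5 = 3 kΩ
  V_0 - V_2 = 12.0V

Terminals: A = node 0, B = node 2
Nodal analysis, taking node 2 as the 0 V reference.
Source V1 fixes V_0 = 12 V.
KCL at each unknown node (sum of currents leaving = 0; resistances in Ω):
  Node 1: (V_1 - 12)/1.6 + (V_1 - 0)/750 + (V_1 - V_3)/3000 = 0
  Node 3: (V_3 - 12)/30000 + (V_3 - 0)/110 + (V_3 - V_1)/3000 = 0
Collecting terms (coefficients in siemens):
  0.6267·V_1 - 0.0003333·V_3 = 7.5
  0.009458·V_3 - 0.0003333·V_1 = 0.0004
Determinant D = (0.6267)(0.009458) - (-0.0003333)(-0.0003333) = 0.005927
V_1 = [(7.5)(0.009458) - (-0.0003333)(0.0004)]/D = 11.97 V
V_3 = [(0.6267)(0.0004) - (7.5)(-0.0003333)]/D = 0.4641 V
Power in each resistor, P = (ΔV)²/R:
  P_R1 = (12 - 11.97)²/1.6 = 0.0006268 W
  P_R2 = (11.97 - 0)²/750 = 0.191 W
  P_R3 = (12 - 0.4641)²/30000 = 0.004436 W
  P_R4 = (0 - 0.4641)²/110 = 0.001958 W
  P_R5 = (11.97 - 0.4641)²/3000 = 0.04412 W
P_total = P_R1 + P_R2 + P_R3 + P_R4 + P_R5 = 0.2421 W

Final answer: 0.2421 W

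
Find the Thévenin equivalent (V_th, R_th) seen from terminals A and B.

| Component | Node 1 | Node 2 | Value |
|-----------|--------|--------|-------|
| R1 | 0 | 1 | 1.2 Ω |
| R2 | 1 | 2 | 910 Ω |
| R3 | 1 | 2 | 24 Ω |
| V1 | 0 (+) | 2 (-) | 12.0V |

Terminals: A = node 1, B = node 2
Step 1 — V_th is the open-circuit voltage V_A - V_B (nothing connected across the terminals).
Nodal analysis, taking node 2 as the 0 V reference.
Source V1 fixes V_0 = 12 V.
KCL at each unknown node (sum of currents leaving = 0; resistances in Ω):
  Node 1: (V_1 - 12)/1.2 + (V_1 - 0)/910 + (V_1 - 0)/24 = 0
Collecting terms: 0.8761 × V_1 = 10  =>  V_1 = 11.41 V
V_th = V_1 - V_2 = 11.41 - 0 = 11.41 V
Step 2 — R_th: zero the source — replace V1 by a short circuit (node 2 merges into node 0) — and find the resistance seen between A (node 1) and B (node 0).
Reduce the network between node 1 (A) and node 0 (B) by series/parallel combination:
  Rp1 = R1 ‖ R2 ‖ R3 (parallel, all between nodes 0 and 1) = 1/(1/1.2 + 1/910 + 1/24) = 1.141 Ω
R_th = 1.141 Ω

Final answer: V_th = 11.41 V, R_th = 1.141 Ω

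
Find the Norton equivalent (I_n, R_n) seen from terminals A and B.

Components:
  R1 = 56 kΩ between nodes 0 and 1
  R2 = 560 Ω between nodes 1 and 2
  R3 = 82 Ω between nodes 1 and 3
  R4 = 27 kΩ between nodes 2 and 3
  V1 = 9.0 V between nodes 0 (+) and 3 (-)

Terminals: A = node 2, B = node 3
Find the Thévenin equivalent first; then I_n = V_th/R_th and R_n = R_th.
Step 1 — V_th is the open-circuit voltage V_A - V_B (nothing connected across the terminals).
Nodal analysis, taking node 3 as the 0 V reference.
Source V1 fixes V_0 = 9 V.
KCL at each unknown node (sum of currents leaving = 0; resistances in Ω):
  Node 1: (V_1 - 9)/56000 + (V_1 - V_2)/560 + (V_1 - 0)/82 = 0
  Node 2: (V_2 - V_1)/560 + (V_2 - 0)/27000 = 0
Collecting terms (coefficients in siemens):
  0.014·V_1 - 0.001786·V_2 = 0.0001607
  0.001823·V_2 - 0.001786·V_1 = 0
Determinant D = (0.014)(0.001823) - (-0.001786)(-0.001786) = 0.00002233
V_1 = [(0.0001607)(0.001823) - (-0.001786)(0)]/D = 0.01312 V
V_2 = [(0.014)(0) - (0.0001607)(-0.001786)]/D = 0.01285 V
V_th = V_2 - V_3 = 0.01285 - 0 = 0.01285 V
Step 2 — R_th: zero the source — replace V1 by a short circuit (node 3 merges into node 0) — and find the resistance seen between A (node 2) and B (node 0).
Reduce the network between node 2 (A) and node 0 (B) by series/parallel combination:
  Rp1 = R1 ‖ R3 (parallel, both between nodes 0 and 1) = 1/(1/56000 + 1/82) = 81.88 Ω
  Rs1 = R2 + Rp1 (series, joined only at node 1) = 560 + 81.88 = 641.9 Ω
  Rp2 = R4 ‖ Rs1 (parallel, both between nodes 0 and 2) = 1/(1/27000 + 1/641.9) = 627 Ω
R_th = 627 Ω
I_n = V_th/R_th = 0.01285/627 = 0.0000205 A, and R_n = R_th = 627 Ω

Final answer: I_n = 2.05e-05 A, R_n = 627 Ω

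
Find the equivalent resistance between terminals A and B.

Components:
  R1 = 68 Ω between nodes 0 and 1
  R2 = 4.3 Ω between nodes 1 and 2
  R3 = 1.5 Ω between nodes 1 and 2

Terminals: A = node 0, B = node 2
Reduce the network between node 0 (A) and node 2 (B) by series/parallel combination:
  Rp1 = R2 ‖ R3 (parallel, both between nodes 1 and 2) = 1/(1/4.3 + 1/1.5) = 1.112 Ω
  Rs1 = R1 + Rp1 (series, joined only at node 1) = 68 + 1.112 = 69.11 Ω
R_eq = 69.11 Ω

Final answer: 69.11 Ω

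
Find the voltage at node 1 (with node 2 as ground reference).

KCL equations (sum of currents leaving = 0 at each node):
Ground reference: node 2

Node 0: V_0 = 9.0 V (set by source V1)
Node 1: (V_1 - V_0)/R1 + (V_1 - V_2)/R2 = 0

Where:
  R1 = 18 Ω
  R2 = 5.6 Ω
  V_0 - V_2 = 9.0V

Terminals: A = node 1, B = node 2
Nodal analysis, taking node 2 as the 0 V reference.
Source V1 fixes V_0 = 9 V.
KCL at each unknown node (sum of currents leaving = 0; resistances in Ω):
  Node 1: (V_1 - 9)/18 + (V_1 - 0)/5.6 = 0
Collecting terms: 0.2341 × V_1 = 0.5  =>  V_1 = 2.136 V
The requested potential is V_1 = 2.136 V.

Final answer: V_1 = 2.136 V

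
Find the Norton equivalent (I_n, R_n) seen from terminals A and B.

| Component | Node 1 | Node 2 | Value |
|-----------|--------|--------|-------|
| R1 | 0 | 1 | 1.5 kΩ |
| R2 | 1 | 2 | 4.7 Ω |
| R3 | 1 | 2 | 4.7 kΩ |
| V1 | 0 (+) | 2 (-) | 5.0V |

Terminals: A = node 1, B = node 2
Find the Thévenin equivalent first; then I_n = V_th/R_th and R_n = R_th.
Step 1 — V_th is the open-circuit voltage V_A - V_B (nothing connected across the terminals).
Nodal analysis, taking node 2 as the 0 V reference.
Source V1 fixes V_0 = 5 V.
KCL at each unknown node (sum of currents leaving = 0; resistances in Ω):
  Node 1: (V_1 - 5)/1500 + (V_1 - 0)/4.7 + (V_1 - 0)/4700 = 0
Collecting terms: 0.2136 × V_1 = 0.003333  =>  V_1 = 0.0156 V
V_th = V_1 - V_2 = 0.0156 - 0 = 0.0156 V
Step 2 — R_th: zero the source — replace V1 by a short circuit (node 2 merges into node 0) — and find the resistance seen between A (node 1) and B (node 0).
Reduce the network between node 1 (A) and node 0 (B) by series/parallel combination:
  Rp1 = R1 ‖ R2 ‖ R3 (parallel, all between nodes 0 and 1) = 1/(1/1500 + 1/4.7 + 1/4700) = 4.681 Ω
R_th = 4.681 Ω
I_n = V_th/R_th = 0.0156/4.681 = 0.003333 A, and R_n = R_th = 4.681 Ω

Final answer: I_n = 0.003333 A, R_n = 4.681 Ω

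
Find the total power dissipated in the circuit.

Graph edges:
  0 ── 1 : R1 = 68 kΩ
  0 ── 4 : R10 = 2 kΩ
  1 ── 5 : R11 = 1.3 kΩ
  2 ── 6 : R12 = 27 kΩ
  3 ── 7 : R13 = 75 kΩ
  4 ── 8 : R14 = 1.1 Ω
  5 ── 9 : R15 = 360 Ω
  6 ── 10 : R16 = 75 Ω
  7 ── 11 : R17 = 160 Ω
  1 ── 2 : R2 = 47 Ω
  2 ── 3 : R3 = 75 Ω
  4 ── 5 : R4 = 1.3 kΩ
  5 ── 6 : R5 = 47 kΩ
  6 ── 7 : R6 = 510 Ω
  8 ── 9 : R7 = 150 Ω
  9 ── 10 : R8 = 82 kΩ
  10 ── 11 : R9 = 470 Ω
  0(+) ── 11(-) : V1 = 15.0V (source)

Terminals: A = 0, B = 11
Nodal analysis, taking node 11 as the 0 V reference.
Source V1 fixes V_0 = 15 V.
KCL at each unknown node (sum of currents leaving = 0; resistances in Ω):
  Node 1: (V_1 - 15)/68000 + (V_1 - V_2)/47 + (V_1 - V_5)/1300 = 0
  Node 2: (V_2 - V_1)/47 + (V_2 - V_3)/75 + (V_2 - V_6)/27000 = 0
  Node 3: (V_3 - V_2)/75 + (V_3 - V_7)/75000 = 0
  Node 4: (V_4 - V_5)/1300 + (V_4 - 15)/2000 + (V_4 - V_8)/1.1 = 0
  Node 5: (V_5 - V_4)/1300 + (V_5 - V_6)/47000 + (V_5 - V_1)/1300 + (V_5 - V_9)/360 = 0
  Node 6: (V_6 - V_5)/47000 + (V_6 - V_7)/510 + (V_6 - V_2)/27000 + (V_6 - V_10)/75 = 0
  Node 7: (V_7 - V_6)/510 + (V_7 - V_3)/75000 + (V_7 - 0)/160 = 0
  Node 8: (V_8 - V_9)/150 + (V_8 - V_4)/1.1 = 0
  Node 9: (V_9 - V_8)/150 + (V_9 - V_10)/82000 + (V_9 - V_5)/360 = 0
  Node 10: (V_10 - V_9)/82000 + (V_10 - 0)/470 + (V_10 - V_6)/75 = 0
Collecting terms (coefficients in siemens):
  0.02206·V_1 - 0.02128·V_2 - 0.0007692·V_5 = 0.0002206
  0.03465·V_2 - 0.02128·V_1 - 0.01333·V_3 - 0.00003704·V_6 = 0
  0.01335·V_3 - 0.01333·V_2 - 0.00001333·V_7 = 0
  0.9104·V_4 - 0.0007692·V_5 - 0.9091·V_8 = 0.0075
  0.004338·V_5 - 0.0007692·V_1 - 0.0007692·V_4 - 0.00002128·V_6 - 0.002778·V_9 = 0
  0.01535·V_6 - 0.00003704·V_2 - 0.00002128·V_5 - 0.001961·V_7 - 0.01333·V_10 = 0
  0.008224·V_7 - 0.00001333·V_3 - 0.001961·V_6 = 0
  0.9158·V_8 - 0.9091·V_4 - 0.006667·V_9 = 0
  0.009457·V_9 - 0.002778·V_5 - 0.006667·V_8 - 0.0000122·V_10 = 0
  0.01547·V_10 - 0.01333·V_6 - 0.0000122·V_9 = 0
Solving these 10 simultaneous equations (Gaussian elimination) gives:
  V_1 = 12.03 V, V_2 = 12 V, V_3 = 11.99 V, V_4 = 13.06 V
  V_5 = 12.74 V, V_6 = 0.262 V, V_7 = 0.08191 V, V_8 = 13.06 V
  V_9 = 12.95 V, V_10 = 0.236 V
Power in each resistor, P = (ΔV)²/R:
  P_R1 = (15 - 12.03)²/68000 = 0.0001299 W
  P_R2 = (12.03 - 12)²/47 = 0.00001656 W
  P_R3 = (12 - 11.99)²/75 = 0.00000189 W
  P_R4 = (13.06 - 12.74)²/1300 = 0.00007679 W
  P_R5 = (12.74 - 0.262)²/47000 = 0.003314 W
  P_R6 = (0.262 - 0.08191)²/510 = 0.00006362 W
  P_R7 = (13.06 - 12.95)²/150 = 0.00007936 W
  P_R8 = (12.95 - 0.236)²/82000 = 0.001971 W
  P_R9 = (0.236 - 0)²/470 = 0.0001185 W
  P_R10 = (15 - 13.06)²/2000 = 0.001883 W
  P_R11 = (12.03 - 12.74)²/1300 = 0.000393 W
  P_R12 = (12 - 0.262)²/27000 = 0.005103 W
  P_R13 = (11.99 - 0.08191)²/75000 = 0.00189 W
  P_R14 = (13.06 - 13.06)²/1.1 = 0.000000582 W
  P_R15 = (12.74 - 12.95)²/360 = 0.0001179 W
  P_R16 = (0.262 - 0.236)²/75 = 0.000009037 W
  P_R17 = (0.08191 - 0)²/160 = 0.00004194 W
P_total = P_R1 + P_R2 + P_R3 + P_R4 + P_R5 + P_R6 + P_R7 + P_R8 + P_R9 + P_R10 + P_R11 + P_R12 + P_R13 + P_R14 + P_R15 + P_R16 + P_R17 = 0.01521 W

Final answer: 0.01521 W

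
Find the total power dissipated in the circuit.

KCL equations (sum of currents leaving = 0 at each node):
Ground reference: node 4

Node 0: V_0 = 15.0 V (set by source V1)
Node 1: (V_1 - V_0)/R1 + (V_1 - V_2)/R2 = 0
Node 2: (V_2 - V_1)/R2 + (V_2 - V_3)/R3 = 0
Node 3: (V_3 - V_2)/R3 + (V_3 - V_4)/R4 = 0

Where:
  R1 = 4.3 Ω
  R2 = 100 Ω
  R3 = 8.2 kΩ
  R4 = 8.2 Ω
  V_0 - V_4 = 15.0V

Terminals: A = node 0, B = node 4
Nodal analysis, taking node 4 as the 0 V reference.
Source V1 fixes V_0 = 15 V.
KCL at each unknown node (sum of currents leaving = 0; resistances in Ω):
  Node 1: (V_1 - 15)/4.3 + (V_1 - V_2)/100 = 0
  Node 2: (V_2 - V_1)/100 + (V_2 - V_3)/8200 = 0
  Node 3: (V_3 - V_2)/8200 + (V_3 - 0)/8.2 = 0
Collecting terms (coefficients in siemens):
  0.2426·V_1 - 0.01·V_2 = 3.488
  0.01012·V_2 - 0.01·V_1 - 0.000122·V_3 = 0
  0.1221·V_3 - 0.000122·V_2 = 0
Solving these 3 simultaneous equations (Gaussian elimination) gives:
  V_1 = 14.99 V, V_2 = 14.81 V, V_3 = 0.0148 V
Power in each resistor, P = (ΔV)²/R:
  P_R1 = (15 - 14.99)²/4.3 = 0.000014 W
  P_R2 = (14.99 - 14.81)²/100 = 0.0003256 W
  P_R3 = (14.81 - 0.0148)²/8200 = 0.0267 W
  P_R4 = (0.0148 - 0)²/8.2 = 0.0000267 W
P_total = P_R1 + P_R2 + P_R3 + P_R4 = 0.02707 W

Final answer: 0.02707 W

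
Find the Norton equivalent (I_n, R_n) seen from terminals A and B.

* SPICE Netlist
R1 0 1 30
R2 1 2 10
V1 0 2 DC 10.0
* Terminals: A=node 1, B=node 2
Find the Thévenin equivalent first; then I_n = V_th/R_th and R_n = R_th.
Step 1 — V_th is the open-circuit voltage V_A - V_B (nothing connected across the terminals).
Nodal analysis, taking node 2 as the 0 V reference.
Source V1 fixes V_0 = 10 V.
KCL at each unknown node (sum of currents leaving = 0; resistances in Ω):
  Node 1: (V_1 - 10)/30 + (V_1 - 0)/10 = 0
Collecting terms: 0.1333 × V_1 = 0.3333  =>  V_1 = 2.5 V
V_th = V_1 - V_2 = 2.5 - 0 = 2.5 V
Step 2 — R_th: zero the source — replace V1 by a short circuit (node 2 merges into node 0) — and find the resistance seen between A (node 1) and B (node 0).
Reduce the network between node 1 (A) and node 0 (B) by series/parallel combination:
  Rp1 = R1 ‖ R2 (parallel, both between nodes 0 and 1) = 1/(1/30 + 1/10) = 7.5 Ω
R_th = 7.5 Ω
I_n = V_th/R_th = 2.5/7.5 = 0.3333 A, and R_n = R_th = 7.5 Ω

Final answer: I_n = 0.3333 A, R_n = 7.5 Ω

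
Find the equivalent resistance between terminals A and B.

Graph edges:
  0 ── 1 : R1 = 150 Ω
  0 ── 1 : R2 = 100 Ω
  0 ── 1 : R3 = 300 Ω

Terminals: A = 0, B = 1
Reduce the network between node 0 (A) and node 1 (B) by series/parallel combination:
  Rp1 = R1 ‖ R2 ‖ R3 (parallel, all between nodes 0 and 1) = 1/(1/150 + 1/100 + 1/300) = 50 Ω
R_eq = 50 Ω

Final answer: 50 Ω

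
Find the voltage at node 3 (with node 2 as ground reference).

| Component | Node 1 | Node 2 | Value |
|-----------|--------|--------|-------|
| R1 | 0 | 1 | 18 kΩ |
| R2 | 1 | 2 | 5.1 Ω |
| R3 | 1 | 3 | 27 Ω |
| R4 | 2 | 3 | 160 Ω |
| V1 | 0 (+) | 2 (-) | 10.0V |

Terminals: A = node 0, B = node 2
Nodal analysis, taking node 2 as the 0 V reference.
Source V1 fixes V_0 = 10 V.
KCL at each unknown node (sum of currents leaving = 0; resistances in Ω):
  Node 1: (V_1 - 10)/18000 + (V_1 - 0)/5.1 + (V_1 - V_3)/27 = 0
  Node 3: (V_3 - V_1)/27 + (V_3 - 0)/160 = 0
Collecting terms (coefficients in siemens):
  0.2332·V_1 - 0.03704·V_3 = 0.0005556
  0.04329·V_3 - 0.03704·V_1 = 0
Determinant D = (0.2332)(0.04329) - (-0.03704)(-0.03704) = 0.008722
V_1 = [(0.0005556)(0.04329) - (-0.03704)(0)]/D = 0.002757 V
V_3 = [(0.2332)(0) - (0.0005556)(-0.03704)]/D = 0.002359 V
The requested potential is V_3 = 0.002359 V.

Final answer: V_3 = 0.002359 V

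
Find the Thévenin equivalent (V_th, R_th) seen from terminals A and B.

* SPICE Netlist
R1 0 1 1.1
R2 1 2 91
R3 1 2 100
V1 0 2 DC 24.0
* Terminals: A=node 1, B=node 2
Step 1 — V_th is the open-circuit voltage V_A - V_B (nothing connected across the terminals).
Nodal analysis, taking node 2 as the 0 V reference.
Source V1 fixes V_0 = 24 V.
KCL at each unknown node (sum of currents leaving = 0; resistances in Ω):
  Node 1: (V_1 - 24)/1.1 + (V_1 - 0)/91 + (V_1 - 0)/100 = 0
Collecting terms: 0.9301 × V_1 = 21.82  =>  V_1 = 23.46 V
V_th = V_1 - V_2 = 23.46 - 0 = 23.46 V
Step 2 — R_th: zero the source — replace V1 by a short circuit (node 2 merges into node 0) — and find the resistance seen between A (node 1) and B (node 0).
Reduce the network between node 1 (A) and node 0 (B) by series/parallel combination:
  Rp1 = R1 ‖ R2 ‖ R3 (parallel, all between nodes 0 and 1) = 1/(1/1.1 + 1/91 + 1/100) = 1.075 Ω
R_th = 1.075 Ω

Final answer: V_th = 23.46 V, R_th = 1.075 Ω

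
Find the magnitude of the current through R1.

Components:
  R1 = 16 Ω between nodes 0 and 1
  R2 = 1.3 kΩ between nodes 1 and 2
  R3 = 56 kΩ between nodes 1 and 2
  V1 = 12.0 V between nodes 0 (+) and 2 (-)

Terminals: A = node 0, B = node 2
Nodal analysis, taking node 2 as the 0 V reference.
Source V1 fixes V_0 = 12 V.
KCL at each unknown node (sum of currents leaving = 0; resistances in Ω):
  Node 1: (V_1 - 12)/16 + (V_1 - 0)/1300 + (V_1 - 0)/56000 = 0
Collecting terms: 0.06329 × V_1 = 0.75  =>  V_1 = 11.85 V
I_R1 = (V_0 - V_1)/R1 = (12 - 11.85)/16 = 0.009328 A
|I_R1| = 0.009328 A

Final answer: |I_R1| = 0.009328 A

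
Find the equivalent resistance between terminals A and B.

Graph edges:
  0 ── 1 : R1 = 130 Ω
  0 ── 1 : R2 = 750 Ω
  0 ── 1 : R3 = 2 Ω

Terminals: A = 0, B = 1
Reduce the network between node 0 (A) and node 1 (B) by series/parallel combination:
  Rp1 = R1 ‖ R2 ‖ R3 (parallel, all between nodes 0 and 1) = 1/(1/130 + 1/750 + 1/2) = 1.965 Ω
R_eq = 1.965 Ω

Final answer: 1.965 Ω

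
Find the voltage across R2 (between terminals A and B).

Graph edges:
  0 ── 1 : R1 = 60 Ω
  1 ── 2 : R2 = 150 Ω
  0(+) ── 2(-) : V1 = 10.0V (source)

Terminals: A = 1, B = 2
R1 and R2 are in series across V1 (node 0 → node 1 → node 2), and the output A–B is taken across R2, so this is a voltage divider.
Series current: I = V1/(R1 + R2) = 10/(60 + 150) = 10/210 = 0.04762 A
V_R2 = I × R2 = V1 × R2/(R1 + R2) = 10 × 150/210 = 7.143 V

Final answer: 7.143 V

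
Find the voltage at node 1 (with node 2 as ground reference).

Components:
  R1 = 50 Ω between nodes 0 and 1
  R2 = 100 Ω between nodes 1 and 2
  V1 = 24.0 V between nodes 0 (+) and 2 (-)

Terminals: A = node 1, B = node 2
Nodal analysis, taking node 2 as the 0 V reference.
Source V1 fixes V_0 = 24 V.
KCL at each unknown node (sum of currents leaving = 0; resistances in Ω):
  Node 1: (V_1 - 24)/50 + (V_1 - 0)/100 = 0
Collecting terms: 0.03 × V_1 = 0.48  =>  V_1 = 16 V
The requested potential is V_1 = 16 V.

Final answer: V_1 = 16 V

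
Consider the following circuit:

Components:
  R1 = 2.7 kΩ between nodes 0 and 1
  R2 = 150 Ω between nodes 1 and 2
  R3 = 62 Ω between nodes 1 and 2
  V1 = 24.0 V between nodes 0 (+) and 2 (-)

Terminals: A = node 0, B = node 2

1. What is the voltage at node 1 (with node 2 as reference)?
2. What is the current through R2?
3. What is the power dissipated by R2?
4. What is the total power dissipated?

Nodal analysis, taking node 2 as the 0 V reference.
Source V1 fixes V_0 = 24 V.
KCL at each unknown node (sum of currents leaving = 0; resistances in Ω):
  Node 1: (V_1 - 24)/2700 + (V_1 - 0)/150 + (V_1 - 0)/62 = 0
Collecting terms: 0.02317 × V_1 = 0.008889  =>  V_1 = 0.3837 V
Part 1:
  Read off the nodal solution: V_1 = 0.3837 V
Part 2:
  I_R2 = (V_1 - V_2)/R2 = (0.3837 - 0)/150 = 0.002558 A
  Magnitude: I_R2 = 0.002558 A
Part 3:
  I_R2 = (V_1 - V_2)/R2 = (0.3837 - 0)/150 = 0.002558 A
  P_R2 = I_R2² × R2 = (0.002558)² × 150 = 0.0009815 W
Part 4:
  Power in each resistor, P = (ΔV)²/R:
    P_R1 = (24 - 0.3837)²/2700 = 0.2066 W
    P_R2 = (0.3837 - 0)²/150 = 0.0009815 W
    P_R3 = (0.3837 - 0)²/62 = 0.002375 W
  P_total = P_R1 + P_R2 + P_R3 = 0.2099 W

Final answers:
1. V_1 = 0.3837 V
2. I_R2 = 0.002558 A
3. P_R2 = 0.0009815 W
4. P_total = 0.2099 W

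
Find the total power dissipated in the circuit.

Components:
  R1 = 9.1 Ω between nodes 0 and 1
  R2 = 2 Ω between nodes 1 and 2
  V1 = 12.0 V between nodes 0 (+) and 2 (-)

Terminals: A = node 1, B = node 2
Nodal analysis, taking node 2 as the 0 V reference.
Source V1 fixes V_0 = 12 V.
KCL at each unknown node (sum of currents leaving = 0; resistances in Ω):
  Node 1: (V_1 - 12)/9.1 + (V_1 - 0)/2 = 0
Collecting terms: 0.6099 × V_1 = 1.319  =>  V_1 = 2.162 V
Power in each resistor, P = (ΔV)²/R:
  P_R1 = (12 - 2.162)²/9.1 = 10.64 W
  P_R2 = (2.162 - 0)²/2 = 2.337 W
P_total = P_R1 + P_R2 = 12.97 W

Final answer: 12.97 W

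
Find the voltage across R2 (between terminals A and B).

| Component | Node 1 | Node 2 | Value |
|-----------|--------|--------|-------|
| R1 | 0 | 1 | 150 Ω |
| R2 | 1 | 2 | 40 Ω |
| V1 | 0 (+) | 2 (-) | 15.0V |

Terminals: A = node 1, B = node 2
R1 and R2 are in series across V1 (node 0 → node 1 → node 2), and the output A–B is taken across R2, so this is a voltage divider.
Series current: I = V1/(R1 + R2) = 15/(150 + 40) = 15/190 = 0.07895 A
V_R2 = I × R2 = V1 × R2/(R1 + R2) = 15 × 40/190 = 3.158 V

Final answer: 3.158 V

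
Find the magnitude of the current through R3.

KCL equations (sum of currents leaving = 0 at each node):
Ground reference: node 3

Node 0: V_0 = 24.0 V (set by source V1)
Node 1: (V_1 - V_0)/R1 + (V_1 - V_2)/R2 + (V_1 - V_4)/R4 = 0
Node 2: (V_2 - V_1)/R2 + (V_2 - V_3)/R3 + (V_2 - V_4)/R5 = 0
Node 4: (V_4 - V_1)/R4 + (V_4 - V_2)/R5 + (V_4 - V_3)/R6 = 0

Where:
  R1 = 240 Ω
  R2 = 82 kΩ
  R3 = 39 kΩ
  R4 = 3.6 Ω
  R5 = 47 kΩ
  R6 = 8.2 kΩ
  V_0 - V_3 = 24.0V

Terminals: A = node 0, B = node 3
Nodal analysis, taking node 3 as the 0 V reference.
Source V1 fixes V_0 = 24 V.
KCL at each unknown node (sum of currents leaving = 0; resistances in Ω):
  Node 1: (V_1 - 24)/240 + (V_1 - V_2)/82000 + (V_1 - V_4)/3.6 = 0
  Node 2: (V_2 - V_1)/82000 + (V_2 - 0)/39000 + (V_2 - V_4)/47000 = 0
  Node 4: (V_4 - V_1)/3.6 + (V_4 - V_2)/47000 + (V_4 - 0)/8200 = 0
Collecting terms (coefficients in siemens):
  0.282·V_1 - 0.0000122·V_2 - 0.2778·V_4 = 0.1
  0.00005911·V_2 - 0.0000122·V_1 - 0.00002128·V_4 = 0
  0.2779·V_4 - 0.2778·V_1 - 0.00002128·V_2 = 0
Solving these 3 simultaneous equations (Gaussian elimination) gives:
  V_1 = 23.24 V, V_2 = 13.15 V, V_4 = 23.23 V
I_R3 = (V_2 - V_3)/R3 = (13.15 - 0)/39000 = 0.0003373 A
|I_R3| = 0.0003373 A

Final answer: |I_R3| = 0.0003373 A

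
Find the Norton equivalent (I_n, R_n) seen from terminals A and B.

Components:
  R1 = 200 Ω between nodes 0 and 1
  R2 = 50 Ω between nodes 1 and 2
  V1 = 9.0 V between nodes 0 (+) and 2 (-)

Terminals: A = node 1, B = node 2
Find the Thévenin equivalent first; then I_n = V_th/R_th and R_n = R_th.
Step 1 — V_th is the open-circuit voltage V_A - V_B (nothing connected across the terminals).
Nodal analysis, taking node 2 as the 0 V reference.
Source V1 fixes V_0 = 9 V.
KCL at each unknown node (sum of currents leaving = 0; resistances in Ω):
  Node 1: (V_1 - 9)/200 + (V_1 - 0)/50 = 0
Collecting terms: 0.025 × V_1 = 0.045  =>  V_1 = 1.8 V
V_th = V_1 - V_2 = 1.8 - 0 = 1.8 V
Step 2 — R_th: zero the source — replace V1 by a short circuit (node 2 merges into node 0) — and find the resistance seen between A (node 1) and B (node 0).
Reduce the network between node 1 (A) and node 0 (B) by series/parallel combination:
  Rp1 = R1 ‖ R2 (parallel, both between nodes 0 and 1) = 1/(1/200 + 1/50) = 40 Ω
R_th = 40 Ω
I_n = V_th/R_th = 1.8/40 = 0.045 A, and R_n = R_th = 40 Ω

Final answer: I_n = 0.045 A, R_n = 40 Ω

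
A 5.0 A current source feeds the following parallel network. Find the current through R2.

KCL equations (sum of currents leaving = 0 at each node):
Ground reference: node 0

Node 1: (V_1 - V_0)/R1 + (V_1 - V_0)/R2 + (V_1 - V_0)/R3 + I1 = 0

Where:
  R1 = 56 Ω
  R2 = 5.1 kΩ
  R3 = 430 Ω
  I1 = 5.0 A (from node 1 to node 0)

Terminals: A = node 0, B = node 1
All resistors sit directly between nodes 0 and 1, so they are in parallel and share one voltage V; the full source current 5 A splits among them.
1/R_par = 1/56 + 1/5100 + 1/430 = 0.02038 S  =>  R_par = 49.07 Ω
V = I × R_par = 5 × 49.07 = 245.4 V
I_R2 = V/R2 = 245.4/5100 = 0.04811 A

Final answer: 0.04811 A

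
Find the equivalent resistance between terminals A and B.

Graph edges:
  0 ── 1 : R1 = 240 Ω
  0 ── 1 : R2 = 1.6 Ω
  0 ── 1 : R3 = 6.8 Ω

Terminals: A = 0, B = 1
Reduce the network between node 0 (A) and node 1 (B) by series/parallel combination:
  Rp1 = R1 ‖ R2 ‖ R3 (parallel, all between nodes 0 and 1) = 1/(1/240 + 1/1.6 + 1/6.8) = 1.288 Ω
R_eq = 1.288 Ω

Final answer: 1.288 Ω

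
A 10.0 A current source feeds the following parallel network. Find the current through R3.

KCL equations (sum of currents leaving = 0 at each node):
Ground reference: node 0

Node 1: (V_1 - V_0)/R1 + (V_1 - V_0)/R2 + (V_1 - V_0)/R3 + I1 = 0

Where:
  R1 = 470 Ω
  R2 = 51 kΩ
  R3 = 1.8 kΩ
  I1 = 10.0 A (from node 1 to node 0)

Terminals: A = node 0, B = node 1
All resistors sit directly between nodes 0 and 1, so they are in parallel and share one voltage V; the full source current 10 A splits among them.
1/R_par = 1/470 + 1/51000 + 1/1800 = 0.002703 S  =>  R_par = 370 Ω
V = I × R_par = 10 × 370 = 3700 V
I_R3 = V/R3 = 3700/1800 = 2.055 A

Final answer: 2.055 A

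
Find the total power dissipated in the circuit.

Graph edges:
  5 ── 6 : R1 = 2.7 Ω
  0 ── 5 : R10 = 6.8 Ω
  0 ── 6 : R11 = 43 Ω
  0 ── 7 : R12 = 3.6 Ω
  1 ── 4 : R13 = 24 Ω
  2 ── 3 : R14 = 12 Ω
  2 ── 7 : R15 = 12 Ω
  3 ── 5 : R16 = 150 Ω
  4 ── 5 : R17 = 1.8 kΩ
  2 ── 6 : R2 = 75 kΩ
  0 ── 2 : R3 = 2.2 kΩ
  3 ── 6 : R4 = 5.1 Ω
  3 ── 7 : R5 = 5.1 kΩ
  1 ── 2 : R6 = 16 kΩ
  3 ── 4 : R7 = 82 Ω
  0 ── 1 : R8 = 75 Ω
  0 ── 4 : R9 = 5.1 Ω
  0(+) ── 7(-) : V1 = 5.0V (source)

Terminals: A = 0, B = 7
Nodal analysis, taking node 7 as the 0 V reference.
Source V1 fixes V_0 = 5 V.
KCL at each unknown node (sum of currents leaving = 0; resistances in Ω):
  Node 1: (V_1 - V_2)/16000 + (V_1 - 5)/75 + (V_1 - V_4)/24 = 0
  Node 2: (V_2 - V_6)/75000 + (V_2 - 5)/2200 + (V_2 - V_1)/16000 + (V_2 - V_3)/12 + (V_2 - 0)/12 = 0
  Node 3: (V_3 - V_6)/5.1 + (V_3 - 0)/5100 + (V_3 - V_4)/82 + (V_3 - V_2)/12 + (V_3 - V_5)/150 = 0
  Node 4: (V_4 - V_3)/82 + (V_4 - 5)/5.1 + (V_4 - V_1)/24 + (V_4 - V_5)/1800 = 0
  Node 5: (V_5 - V_6)/2.7 + (V_5 - 5)/6.8 + (V_5 - V_3)/150 + (V_5 - V_4)/1800 = 0
  Node 6: (V_6 - V_5)/2.7 + (V_6 - V_2)/75000 + (V_6 - V_3)/5.1 + (V_6 - 5)/43 = 0
Collecting terms (coefficients in siemens):
  0.05506·V_1 - 0.0000625·V_2 - 0.04167·V_4 = 0.06667
  0.1672·V_2 - 0.0000625·V_1 - 0.08333·V_3 - 0.00001333·V_6 = 0.002273
  0.2985·V_3 - 0.08333·V_2 - 0.0122·V_4 - 0.006667·V_5 - 0.1961·V_6 = 0
  0.2505·V_4 - 0.04167·V_1 - 0.0122·V_3 - 0.0005556·V_5 = 0.9804
  0.5247·V_5 - 0.006667·V_3 - 0.0005556·V_4 - 0.3704·V_6 = 0.7353
  0.5897·V_6 - 0.00001333·V_2 - 0.1961·V_3 - 0.3704·V_5 = 0.1163
Solving these 6 simultaneous equations (Gaussian elimination) gives:
  V_1 = 4.928 V, V_2 = 1.728 V, V_3 = 3.435 V, V_4 = 4.91 V
  V_5 = 4.304 V, V_6 = 4.042 V
Power in each resistor, P = (ΔV)²/R:
  P_R1 = (4.304 - 4.042)²/2.7 = 0.02535 W
  P_R2 = (1.728 - 4.042)²/75000 = 0.00007144 W
  P_R3 = (5 - 1.728)²/2200 = 0.004867 W
  P_R4 = (3.435 - 4.042)²/5.1 = 0.07239 W
  P_R5 = (3.435 - 0)²/5100 = 0.002313 W
  P_R6 = (4.928 - 1.728)²/16000 = 0.0006403 W
  P_R7 = (3.435 - 4.91)²/82 = 0.02655 W
  P_R8 = (5 - 4.928)²/75 = 0.00006826 W
  P_R9 = (5 - 4.91)²/5.1 = 0.001576 W
  P_R10 = (5 - 4.304)²/6.8 = 0.07124 W
  P_R11 = (5 - 4.042)²/43 = 0.02133 W
  P_R12 = (5 - 0)²/3.6 = 6.944 W
  P_R13 = (4.928 - 4.91)²/24 = 0.00001364 W
  P_R14 = (1.728 - 3.435)²/12 = 0.2428 W
  P_R15 = (1.728 - 0)²/12 = 0.2487 W
  P_R16 = (3.435 - 4.304)²/150 = 0.005037 W
  P_R17 = (4.91 - 4.304)²/1800 = 0.0002043 W
P_total = P_R1 + P_R2 + P_R3 + P_R4 + P_R5 + P_R6 + P_R7 + P_R8 + P_R9 + P_R10 + P_R11 + P_R12 + P_R13 + P_R14 + P_R15 + P_R16 + P_R17 = 7.668 W

Final answer: 7.668 W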